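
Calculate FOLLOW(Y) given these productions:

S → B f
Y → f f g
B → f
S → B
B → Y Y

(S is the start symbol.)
{ $, 'f' }

In B → Y Y: Y is followed by Y, add FIRST(Y) \ {ε} = { 'f' }
In B → Y Y: Y is at the end, add FOLLOW(B)

The FOLLOW sets referred to above (computed the same way, to a fixed point):
  FOLLOW(B) = { $, 'f' }

Taking the union: FOLLOW(Y) = { $, 'f' }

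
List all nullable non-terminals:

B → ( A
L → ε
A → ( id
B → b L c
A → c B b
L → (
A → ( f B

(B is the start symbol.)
ε-productions: L → ε
So L is immediately nullable.
No further non-terminal can be added: every production for the remaining non-terminals contains a terminal or a non-nullable non-terminal.
Nullable = { 'L' }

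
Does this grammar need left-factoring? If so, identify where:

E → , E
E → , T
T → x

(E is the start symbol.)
Yes, E has productions with common prefix ','

Left-factoring is needed when two productions for the same non-terminal
share a common prefix on the right-hand side.

Productions for E:
  E → , E
  E → , T

Found common prefix ',' in productions for E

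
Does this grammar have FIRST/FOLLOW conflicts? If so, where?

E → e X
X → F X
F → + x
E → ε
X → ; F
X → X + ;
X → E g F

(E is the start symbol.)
No FIRST/FOLLOW conflicts.

Nullable non-terminals: E.

E: nullable alternative(s) E → ε; FOLLOW(E) = { $, 'g' }
  E → e X: FIRST \ {ε} = { 'e' } — disjoint from FOLLOW(E)
  E → ε: FIRST \ {ε} = { } — this is the only nullable alternative, skip

F, X have no nullable alternative, so no FIRST/FOLLOW check is needed there.

No FIRST/FOLLOW conflicts found.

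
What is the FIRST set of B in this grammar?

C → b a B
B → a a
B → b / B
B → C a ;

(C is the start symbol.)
To compute FIRST(B), examine every production with B on the left-hand side, reading each right-hand side left to right until a non-nullable symbol is reached.

FIRST sets of the other non-terminals involved (by the same procedure, iterated to a fixed point):
  FIRST(C) = { 'b' }

From B → a a:
  - a is a terminal: add 'a' and stop
From B → b / B:
  - b is a terminal: add 'b' and stop
From B → C a ;:
  - C is a non-terminal: add FIRST(C) \ {ε} = { 'b' }
    C is not nullable, so stop

Collecting: FIRST(B) = { 'a', 'b' }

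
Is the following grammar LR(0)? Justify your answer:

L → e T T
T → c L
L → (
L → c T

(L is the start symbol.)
Yes, the grammar is LR(0)

A grammar is LR(0) if no state in the canonical LR(0) collection has:
  - both a shift item (dot before a terminal) and a complete item (shift-reduce conflict), or
  - two or more complete items (reduce-reduce conflict; the accept item [L' → L .] counts as a complete item here).

Augment with L' → L and build the canonical LR(0) collection (I0 = CLOSURE({[L' → . L]}), then GOTO on every symbol after a dot until no new states appear). It has 10 states:
  I0: { [L → . (], [L → . c T], [L → . e T T], [L' → . L] }  — shift
  I1: { [L → ( .] }  — reduce
  I2: { [L' → L .] }  — accept
  I3: { [L → c . T], [T → . c L] }  — shift
  I4: { [L → e . T T], [T → . c L] }  — shift
  I5: { [L → e T . T], [T → . c L] }  — shift
  I6: { [L → . (], [L → . c T], [L → . e T T], [T → c . L] }  — shift
  I7: { [T → c L .] }  — reduce
  I8: { [L → e T T .] }  — reduce
  I9: { [L → c T .] }  — reduce

Every state is either a pure shift/goto state or contains exactly one complete item and nothing to shift — no conflicts. The grammar is LR(0).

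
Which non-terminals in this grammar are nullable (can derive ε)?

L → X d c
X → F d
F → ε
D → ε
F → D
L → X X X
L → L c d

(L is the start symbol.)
A non-terminal is nullable if it can derive ε (the empty string): either it has an ε-production, or it has a production whose right-hand side consists entirely of nullable non-terminals.

ε-productions: F → ε, D → ε
So F, D are immediately nullable.
No further non-terminal can be added: every production for the remaining non-terminals contains a terminal or a non-nullable non-terminal.
Nullable = { 'D', 'F' }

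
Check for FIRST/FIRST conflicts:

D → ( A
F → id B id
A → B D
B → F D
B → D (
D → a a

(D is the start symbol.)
A FIRST/FIRST conflict occurs when two productions N → α and N → β for the same non-terminal have FIRST(α) ∩ FIRST(β) ≠ ∅ (with ε ∈ FIRST of a nullable right-hand side, so two nullable alternatives also conflict).

FIRST sets of the non-terminals at (or reachable through a nullable prefix from) the front of some alternative:
  FIRST(F) = { 'id' }
  FIRST(D) = { '(', 'a' }

Productions for D:
  D → ( A: FIRST = { '(' }
  D → a a: FIRST = { 'a' }
Productions for B:
  B → F D: FIRST = { 'id' }
  B → D (: FIRST = { '(', 'a' }
F, A have only one production, so no FIRST/FIRST conflict is possible there.

All alternatives of each non-terminal have pairwise disjoint FIRST sets.

Answer: No FIRST/FIRST conflicts.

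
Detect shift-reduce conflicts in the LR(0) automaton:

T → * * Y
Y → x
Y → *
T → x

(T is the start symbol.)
No shift-reduce conflicts

Augment with T' → T and build the canonical LR(0) collection (I0 = CLOSURE({[T' → . T]}), then GOTO on every symbol after a dot until no new states appear). It has 8 states:
  I0: { [T → . * * Y], [T → . x], [T' → . T] }  — shift
  I1: { [T → * . * Y] }  — shift
  I2: { [T' → T .] }  — accept
  I3: { [T → x .] }  — reduce
  I4: { [T → * * . Y], [Y → . *], [Y → . x] }  — shift
  I5: { [Y → * .] }  — reduce
  I6: { [T → * * Y .] }  — reduce
  I7: { [Y → x .] }  — reduce

No state contains both a complete item and a shift item.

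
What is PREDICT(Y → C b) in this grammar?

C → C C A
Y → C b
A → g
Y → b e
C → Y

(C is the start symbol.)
PREDICT(Y → C b) = (FIRST(RHS) \ {ε}) ∪ (FOLLOW(Y) if ε ∈ FIRST(RHS), i.e. RHS ⇒* ε)
FIRST(C) = { 'b' }
FIRST(C b) = { 'b' }
ε ∉ FIRST(C b), so FOLLOW(Y) is not added.
PREDICT(Y → C b) = { 'b' }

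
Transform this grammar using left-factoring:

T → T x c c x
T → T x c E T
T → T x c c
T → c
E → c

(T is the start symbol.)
Left-factoring transforms A → αβ₁ | αβ₂ into A → αA' and A' → β₁ | β₂
(α is the longest common prefix among the alternatives). Repeat until
no nonterminal has two alternatives with a common prefix.

Round 1: T has alternatives sharing prefix 'T x c'. Introduce T': T → T x c T'
  Add: T' → c x
  Add: T' → E T
  Add: T' → c

Round 2: T' has alternatives sharing prefix 'c'. Introduce T'': T' → c T''
  Add: T'' → x
  Add: T'' → ε

No remaining common prefixes — done.

Resulting grammar:
T → T x c T'
T' → c T''
T'' → x
T'' → ε
T' → E T
T → c
E → c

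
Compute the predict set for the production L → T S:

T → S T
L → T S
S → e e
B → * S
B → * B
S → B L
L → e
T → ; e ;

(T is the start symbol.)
PREDICT(L → T S) = (FIRST(RHS) \ {ε}) ∪ (FOLLOW(L) if ε ∈ FIRST(RHS), i.e. RHS ⇒* ε)
FIRST(T) = { '*', ';', 'e' }
FIRST(T S) = { '*', ';', 'e' }
ε ∉ FIRST(T S), so FOLLOW(L) is not added.
PREDICT(L → T S) = { '*', ';', 'e' }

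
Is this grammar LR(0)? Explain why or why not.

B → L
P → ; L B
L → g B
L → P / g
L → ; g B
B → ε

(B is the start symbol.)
A grammar is LR(0) if no state in the canonical LR(0) collection has:
  - both a shift item (dot before a terminal) and a complete item (shift-reduce conflict), or
  - two or more complete items (reduce-reduce conflict; the accept item [B' → B .] counts as a complete item here).

Augment with B' → B and build the canonical LR(0) collection (I0 = CLOSURE({[B' → . B]}), then GOTO on every symbol after a dot until no new states appear). It has 13 states:
  I0: { [B → . L], [B → .], [B' → . B], [L → . ; g B], [L → . P / g], [L → . g B], [P → . ; L B] }  — shift, reduce
  I1: { [L → . ; g B], [L → . P / g], [L → . g B], [L → ; . g B], [P → . ; L B], [P → ; . L B] }  — shift
  I2: { [B' → B .] }  — accept
  I3: { [B → L .] }  — reduce
  I4: { [L → P . / g] }  — shift
  I5: { [B → . L], [B → .], [L → . ; g B], [L → . P / g], [L → . g B], [L → g . B], [P → . ; L B] }  — shift, reduce
  I6: { [L → g B .] }  — reduce
  I7: { [L → P / . g] }  — shift
  I8: { [L → P / g .] }  — reduce
  I9: { [B → . L], [B → .], [L → . ; g B], [L → . P / g], [L → . g B], [P → . ; L B], [P → ; L . B] }  — shift, reduce
  I10: { [B → . L], [B → .], [L → . ; g B], [L → . P / g], [L → . g B], [L → ; g . B], [L → g . B], [P → . ; L B] }  — shift, reduce
  I11: { [L → ; g B .], [L → g B .] }  — 2 reduces
  I12: { [P → ; L B .] }  — reduce

Conflict in state I0:
  Shift-reduce conflict between [B → .] and [L → . ; g B]
So the grammar is NOT LR(0).

Answer: No. Shift-reduce conflict between [B → .] and [L → . ; g B]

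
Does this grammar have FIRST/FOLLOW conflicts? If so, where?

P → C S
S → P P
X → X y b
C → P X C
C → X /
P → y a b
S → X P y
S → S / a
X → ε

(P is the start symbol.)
A FIRST/FOLLOW conflict occurs when a non-terminal N has a nullable alternative N → β (β ⇒* ε) and another alternative N → α with FIRST(α) ∩ FOLLOW(N) ≠ ∅: on such a lookahead the parser cannot decide between expanding α and letting N vanish via β.

Nullable non-terminals: X.
FIRST sets used below: FIRST(X) = { 'y', ε }

X: nullable alternative(s) X → ε; FOLLOW(X) = { '/', 'y' }
  X → X y b: FIRST \ {ε} = { 'y' } — overlaps FOLLOW(X) on { 'y' }: CONFLICT
  X → ε: FIRST \ {ε} = { } — this is the only nullable alternative, skip

C, P, S have no nullable alternative, so no FIRST/FOLLOW check is needed there.

So the grammar has 1 FIRST/FOLLOW conflict (marked CONFLICT above).

Answer: Yes. X → X y b with FOLLOW(X) on { 'y' }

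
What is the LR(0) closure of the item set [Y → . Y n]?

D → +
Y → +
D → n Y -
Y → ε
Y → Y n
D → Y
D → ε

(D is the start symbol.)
Start with: [Y → . Y n]
  [Y → . Y n] has the dot before Y: add [Y → . +], [Y → .]
No further items can be added.

CLOSURE = { [Y → . +], [Y → . Y n], [Y → .] }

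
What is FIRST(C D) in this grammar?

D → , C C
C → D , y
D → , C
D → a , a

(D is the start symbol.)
FIRST sets of the non-terminals involved (from the grammar, by fixed-point iteration):
  FIRST(C) = { ',', 'a' }

To compute FIRST(C D), process the symbols left to right:
Symbol C is a non-terminal. Add FIRST(C) \ {ε} = { ',', 'a' }
C is not nullable (ε ∉ FIRST(C)), so stop here.
FIRST(C D) = { ',', 'a' }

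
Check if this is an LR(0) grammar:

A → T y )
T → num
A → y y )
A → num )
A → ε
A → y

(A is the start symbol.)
A grammar is LR(0) if no state in the canonical LR(0) collection has:
  - both a shift item (dot before a terminal) and a complete item (shift-reduce conflict), or
  - two or more complete items (reduce-reduce conflict; the accept item [A' → A .] counts as a complete item here).

Augment with A' → A and build the canonical LR(0) collection (I0 = CLOSURE({[A' → . A]}), then GOTO on every symbol after a dot until no new states appear). It has 10 states:
  I0: { [A → . T y )], [A → . num )], [A → . y y )], [A → . y], [A → .], [A' → . A], [T → . num] }  — shift, reduce
  I1: { [A' → A .] }  — accept
  I2: { [A → T . y )] }  — shift
  I3: { [A → num . )], [T → num .] }  — shift, reduce
  I4: { [A → y . y )], [A → y .] }  — shift, reduce
  I5: { [A → y y . )] }  — shift
  I6: { [A → y y ) .] }  — reduce
  I7: { [A → num ) .] }  — reduce
  I8: { [A → T y . )] }  — shift
  I9: { [A → T y ) .] }  — reduce

Conflict in state I0:
  Shift-reduce conflict between [A → .] and [A → . num )]
So the grammar is NOT LR(0).

Answer: No. Shift-reduce conflict between [A → .] and [A → . num )]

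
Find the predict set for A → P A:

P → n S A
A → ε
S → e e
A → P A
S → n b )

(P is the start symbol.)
PREDICT(A → P A) = (FIRST(RHS) \ {ε}) ∪ (FOLLOW(A) if ε ∈ FIRST(RHS), i.e. RHS ⇒* ε)
FIRST(P) = { 'n' }
FIRST(P A) = { 'n' }
ε ∉ FIRST(P A), so FOLLOW(A) is not added.
PREDICT(A → P A) = { 'n' }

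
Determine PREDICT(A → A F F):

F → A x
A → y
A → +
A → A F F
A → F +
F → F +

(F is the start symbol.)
PREDICT(A → A F F) = (FIRST(RHS) \ {ε}) ∪ (FOLLOW(A) if ε ∈ FIRST(RHS), i.e. RHS ⇒* ε)
FIRST(A) = { '+', 'y' }
FIRST(A F F) = { '+', 'y' }
ε ∉ FIRST(A F F), so FOLLOW(A) is not added.
PREDICT(A → A F F) = { '+', 'y' }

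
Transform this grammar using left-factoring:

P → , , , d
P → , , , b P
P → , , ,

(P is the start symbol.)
P → , , , P'
P' → d
P' → b P
P' → ε

Left-factoring transforms A → αβ₁ | αβ₂ into A → αA' and A' → β₁ | β₂
(α is the longest common prefix among the alternatives). Repeat until
no nonterminal has two alternatives with a common prefix.

Round 1: P has alternatives sharing prefix ', , ,'. Introduce P': P → , , , P'
  Add: P' → d
  Add: P' → b P
  Add: P' → ε

No remaining common prefixes — done.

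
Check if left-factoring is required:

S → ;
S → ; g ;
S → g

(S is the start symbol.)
Left-factoring is needed when two productions for the same non-terminal
share a common prefix on the right-hand side.

Productions for S:
  S → ;
  S → ; g ;
  S → g

Found common prefix ';' in productions for S

Answer: Yes, S has productions with common prefix ';'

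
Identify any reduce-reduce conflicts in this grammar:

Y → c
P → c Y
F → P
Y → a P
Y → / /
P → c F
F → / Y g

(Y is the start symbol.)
No reduce-reduce conflicts

Augment with Y' → Y and build the canonical LR(0) collection (I0 = CLOSURE({[Y' → . Y]}), then GOTO on every symbol after a dot until no new states appear). It has 16 states:
  I0: { [Y → . / /], [Y → . a P], [Y → . c], [Y' → . Y] }  — shift
  I1: { [Y → / . /] }  — shift
  I2: { [Y' → Y .] }  — accept
  I3: { [P → . c F], [P → . c Y], [Y → a . P] }  — shift
  I4: { [Y → c .] }  — reduce
  I5: { [Y → a P .] }  — reduce
  I6: { [F → . / Y g], [F → . P], [P → . c F], [P → . c Y], [P → c . F], [P → c . Y], [Y → . / /], [Y → . a P], [Y → . c] }  — shift
  I7: { [F → / . Y g], [Y → . / /], [Y → . a P], [Y → . c], [Y → / . /] }  — shift
  I8: { [P → c F .] }  — reduce
  I9: { [F → P .] }  — reduce
  I10: { [P → c Y .] }  — reduce
  I11: { [F → . / Y g], [F → . P], [P → . c F], [P → . c Y], [P → c . F], [P → c . Y], [Y → . / /], [Y → . a P], [Y → . c], [Y → c .] }  — shift, reduce
  I12: { [Y → / . /], [Y → / / .] }  — shift, reduce
  I13: { [F → / Y . g] }  — shift
  I14: { [F → / Y g .] }  — reduce
  I15: { [Y → / / .] }  — reduce

No state contains more than one complete item.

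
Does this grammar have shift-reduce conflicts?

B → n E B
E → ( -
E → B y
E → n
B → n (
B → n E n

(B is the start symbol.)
Yes — I3: [B → n ( .] vs [E → ( . -]; I6: [E → n .] vs [B → . n (]; I8: [B → n E n .] vs [B → . n (]

A shift-reduce conflict occurs when an LR(0) state has both:
  - a complete (reduce) item [A → α .] (dot at the end), and
  - a shift item [B → β . c γ] (dot before a terminal).

Augment with B' → B and build the canonical LR(0) collection (I0 = CLOSURE({[B' → . B]}), then GOTO on every symbol after a dot until no new states appear). It has 11 states:
  I0: { [B → . n (], [B → . n E B], [B → . n E n], [B' → . B] }  — shift
  I1: { [B' → B .] }  — accept
  I2: { [B → . n (], [B → . n E B], [B → . n E n], [B → n . (], [B → n . E B], [B → n . E n], [E → . ( -], [E → . B y], [E → . n] }  — shift
  I3: { [B → n ( .], [E → ( . -] }  — shift, reduce
  I4: { [E → B . y] }  — shift
  I5: { [B → . n (], [B → . n E B], [B → . n E n], [B → n E . B], [B → n E . n] }  — shift
  I6: { [B → . n (], [B → . n E B], [B → . n E n], [B → n . (], [B → n . E B], [B → n . E n], [E → . ( -], [E → . B y], [E → . n], [E → n .] }  — shift, reduce
  I7: { [B → n E B .] }  — reduce
  I8: { [B → . n (], [B → . n E B], [B → . n E n], [B → n . (], [B → n . E B], [B → n . E n], [B → n E n .], [E → . ( -], [E → . B y], [E → . n] }  — shift, reduce
  I9: { [E → B y .] }  — reduce
  I10: { [E → ( - .] }  — reduce

I3 contains reduce item [B → n ( .] and shift item [E → ( . -] — shift-reduce conflict.
I6 contains reduce item [E → n .] and shift items [B → . n (], [B → n . (], [B → . n E B], [B → . n E n], [E → . ( -], [E → . n] — shift-reduce conflict.
I8 contains reduce item [B → n E n .] and shift items [B → . n (], [B → n . (], [B → . n E B], [B → . n E n], [E → . ( -], [E → . n] — shift-reduce conflict.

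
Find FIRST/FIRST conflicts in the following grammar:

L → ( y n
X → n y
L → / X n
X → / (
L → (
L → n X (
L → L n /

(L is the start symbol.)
A FIRST/FIRST conflict occurs when two productions N → α and N → β for the same non-terminal have FIRST(α) ∩ FIRST(β) ≠ ∅ (with ε ∈ FIRST of a nullable right-hand side, so two nullable alternatives also conflict).

FIRST sets of the non-terminals at (or reachable through a nullable prefix from) the front of some alternative:
  FIRST(L) = { '(', '/', 'n' }

Productions for L:
  L → ( y n: FIRST = { '(' }
  L → / X n: FIRST = { '/' }
  L → (: FIRST = { '(' }
  L → n X (: FIRST = { 'n' }
  L → L n /: FIRST = { '(', '/', 'n' }
Productions for X:
  X → n y: FIRST = { 'n' }
  X → / (: FIRST = { '/' }

Conflict for L: L → ( y n and L → (
  Overlap: { '(' }
Conflict for L: L → ( y n and L → L n /
  Overlap: { '(' }
Conflict for L: L → / X n and L → L n /
  Overlap: { '/' }
Conflict for L: L → ( and L → L n /
  Overlap: { '(' }
Conflict for L: L → n X ( and L → L n /
  Overlap: { 'n' }

Answer: Yes. L → '(' y n / L → '(' on { '(' }; L → '(' y n / L → L n '/' on { '(' }; L → '/' X n / L → L n '/' on { '/' }; L → '(' / L → L n '/' on { '(' }; L → n X '(' / L → L n '/' on { 'n' }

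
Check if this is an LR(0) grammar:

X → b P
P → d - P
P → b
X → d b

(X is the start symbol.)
A grammar is LR(0) if no state in the canonical LR(0) collection has:
  - both a shift item (dot before a terminal) and a complete item (shift-reduce conflict), or
  - two or more complete items (reduce-reduce conflict; the accept item [X' → X .] counts as a complete item here).

Augment with X' → X and build the canonical LR(0) collection (I0 = CLOSURE({[X' → . X]}), then GOTO on every symbol after a dot until no new states appear). It has 10 states:
  I0: { [X → . b P], [X → . d b], [X' → . X] }  — shift
  I1: { [X' → X .] }  — accept
  I2: { [P → . b], [P → . d - P], [X → b . P] }  — shift
  I3: { [X → d . b] }  — shift
  I4: { [X → d b .] }  — reduce
  I5: { [X → b P .] }  — reduce
  I6: { [P → b .] }  — reduce
  I7: { [P → d . - P] }  — shift
  I8: { [P → . b], [P → . d - P], [P → d - . P] }  — shift
  I9: { [P → d - P .] }  — reduce

Every state is either a pure shift/goto state or contains exactly one complete item and nothing to shift — no conflicts. The grammar is LR(0).

Answer: Yes, the grammar is LR(0)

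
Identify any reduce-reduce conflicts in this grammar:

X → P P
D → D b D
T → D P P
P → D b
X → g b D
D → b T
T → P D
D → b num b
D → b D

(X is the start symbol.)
A reduce-reduce conflict occurs when an LR(0) state has two complete items [A → α .] and [B → β .] — both call for a reduction, and with no lookahead the parser cannot choose between them.

Augment with X' → X and build the canonical LR(0) collection (I0 = CLOSURE({[X' → . X]}), then GOTO on every symbol after a dot until no new states appear). It has 22 states:
  I0: { [D → . D b D], [D → . b D], [D → . b T], [D → . b num b], [P → . D b], [X → . P P], [X → . g b D], [X' → . X] }  — shift
  I1: { [D → D . b D], [P → D . b] }  — shift
  I2: { [D → . D b D], [D → . b D], [D → . b T], [D → . b num b], [P → . D b], [X → P . P] }  — shift
  I3: { [X' → X .] }  — accept
  I4: { [D → . D b D], [D → . b D], [D → . b T], [D → . b num b], [D → b . D], [D → b . T], [D → b . num b], [P → . D b], [T → . D P P], [T → . P D] }  — shift
  I5: { [X → g . b D] }  — shift
  I6: { [D → . D b D], [D → . b D], [D → . b T], [D → . b num b], [X → g b . D] }  — shift
  I7: { [D → D . b D], [X → g b D .] }  — shift, reduce
  I8: { [D → . D b D], [D → . b D], [D → . b T], [D → . b num b], [D → D b . D] }  — shift
  I9: { [D → D . b D], [D → D b D .] }  — shift, reduce
  I10: { [D → . D b D], [D → . b D], [D → . b T], [D → . b num b], [D → D . b D], [D → b D .], [P → . D b], [P → D . b], [T → D . P P] }  — shift, reduce
  I11: { [D → . D b D], [D → . b D], [D → . b T], [D → . b num b], [T → P . D] }  — shift
  I12: { [D → b T .] }  — reduce
  I13: { [D → b num . b] }  — shift
  I14: { [D → b num b .] }  — reduce
  I15: { [D → D . b D], [T → P D .] }  — shift, reduce
  I16: { [D → . D b D], [D → . b D], [D → . b T], [D → . b num b], [P → . D b], [T → D P . P] }  — shift
  I17: { [D → . D b D], [D → . b D], [D → . b T], [D → . b num b], [D → D b . D], [D → b . D], [D → b . T], [D → b . num b], [P → . D b], [P → D b .], [T → . D P P], [T → . P D] }  — shift, reduce
  I18: { [D → . D b D], [D → . b D], [D → . b T], [D → . b num b], [D → D . b D], [D → D b D .], [D → b D .], [P → . D b], [P → D . b], [T → D . P P] }  — shift, 2 reduces
  I19: { [T → D P P .] }  — reduce
  I20: { [X → P P .] }  — reduce
  I21: { [D → . D b D], [D → . b D], [D → . b T], [D → . b num b], [D → D b . D], [P → D b .] }  — shift, reduce

I18 contains complete items [D → D b D .], [D → b D .] — reduce-reduce conflict.

Answer: Yes — I18: [D → D b D .] vs [D → b D .]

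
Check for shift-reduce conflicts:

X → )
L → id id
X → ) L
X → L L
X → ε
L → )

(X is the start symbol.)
Augment with X' → X and build the canonical LR(0) collection (I0 = CLOSURE({[X' → . X]}), then GOTO on every symbol after a dot until no new states appear). It has 9 states:
  I0: { [L → . )], [L → . id id], [X → . ) L], [X → . )], [X → . L L], [X → .], [X' → . X] }  — shift, reduce
  I1: { [L → ) .], [L → . )], [L → . id id], [X → ) . L], [X → ) .] }  — shift, 2 reduces
  I2: { [L → . )], [L → . id id], [X → L . L] }  — shift
  I3: { [X' → X .] }  — accept
  I4: { [L → id . id] }  — shift
  I5: { [L → id id .] }  — reduce
  I6: { [L → ) .] }  — reduce
  I7: { [X → L L .] }  — reduce
  I8: { [X → ) L .] }  — reduce

I0 contains reduce item [X → .] and shift items [L → . )], [L → . id id], [X → . )], [X → . ) L] — shift-reduce conflict.
I1 contains reduce items [L → ) .], [X → ) .] and shift items [L → . )], [L → . id id] — shift-reduce conflict.

Answer: Yes — I0: [X → .] vs [L → . )]; I1: [L → ) .] vs [L → . )]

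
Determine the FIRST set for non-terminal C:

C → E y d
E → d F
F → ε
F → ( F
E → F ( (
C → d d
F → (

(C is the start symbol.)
FIRST sets of the other non-terminals involved (by the same procedure, iterated to a fixed point):
  FIRST(E) = { '(', 'd' }

From C → E y d:
  - E is a non-terminal: add FIRST(E) \ {ε} = { '(', 'd' }
    E is not nullable, so stop
From C → d d:
  - d is a terminal: add 'd' and stop

Collecting: FIRST(C) = { '(', 'd' }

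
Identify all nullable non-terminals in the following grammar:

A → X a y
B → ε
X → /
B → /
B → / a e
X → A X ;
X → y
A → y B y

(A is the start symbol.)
ε-productions: B → ε
So B is immediately nullable.
No further non-terminal can be added: every production for the remaining non-terminals contains a terminal or a non-nullable non-terminal.
Nullable = { 'B' }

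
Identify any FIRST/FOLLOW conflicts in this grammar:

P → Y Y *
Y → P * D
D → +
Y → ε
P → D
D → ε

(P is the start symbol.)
Yes. P → Y Y '*' with FOLLOW(P) on { '*' }; Y → P '*' D with FOLLOW(Y) on { '*', '+' }; D → '+' with FOLLOW(D) on { '+' }

A FIRST/FOLLOW conflict occurs when a non-terminal N has a nullable alternative N → β (β ⇒* ε) and another alternative N → α with FIRST(α) ∩ FOLLOW(N) ≠ ∅: on such a lookahead the parser cannot decide between expanding α and letting N vanish via β.

Nullable non-terminals: D, P, Y.
FIRST sets used below: FIRST(Y) = { '*', '+', ε }, FIRST(D) = { '+', ε }, FIRST(P) = { '*', '+', ε }

D: nullable alternative(s) D → ε; FOLLOW(D) = { $, '*', '+' }
  D → +: FIRST \ {ε} = { '+' } — overlaps FOLLOW(D) on { '+' }: CONFLICT
  D → ε: FIRST \ {ε} = { } — this is the only nullable alternative, skip

P: nullable alternative(s) P → D; FOLLOW(P) = { $, '*' }
  P → Y Y *: FIRST \ {ε} = { '*', '+' } — overlaps FOLLOW(P) on { '*' }: CONFLICT
  P → D: FIRST \ {ε} = { '+' } — this is the only nullable alternative, skip

Y: nullable alternative(s) Y → ε; FOLLOW(Y) = { '*', '+' }
  Y → P * D: FIRST \ {ε} = { '*', '+' } — overlaps FOLLOW(Y) on { '*', '+' }: CONFLICT
  Y → ε: FIRST \ {ε} = { } — this is the only nullable alternative, skip

So the grammar has 3 FIRST/FOLLOW conflicts (marked CONFLICT above).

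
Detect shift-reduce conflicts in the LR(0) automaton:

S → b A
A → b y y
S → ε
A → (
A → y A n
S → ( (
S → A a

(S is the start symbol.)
Yes — I0: [S → .] vs [A → . (]; I1: [A → ( .] vs [S → ( . (]; I14: [A → b y y .] vs [A → . (]

A shift-reduce conflict occurs when an LR(0) state has both:
  - a complete (reduce) item [A → α .] (dot at the end), and
  - a shift item [B → β . c γ] (dot before a terminal).

Augment with S' → S and build the canonical LR(0) collection (I0 = CLOSURE({[S' → . S]}), then GOTO on every symbol after a dot until no new states appear). It has 17 states:
  I0: { [A → . (], [A → . b y y], [A → . y A n], [S → . ( (], [S → . A a], [S → . b A], [S → .], [S' → . S] }  — shift, reduce
  I1: { [A → ( .], [S → ( . (] }  — shift, reduce
  I2: { [S → A . a] }  — shift
  I3: { [S' → S .] }  — accept
  I4: { [A → . (], [A → . b y y], [A → . y A n], [A → b . y y], [S → b . A] }  — shift
  I5: { [A → . (], [A → . b y y], [A → . y A n], [A → y . A n] }  — shift
  I6: { [A → ( .] }  — reduce
  I7: { [A → y A . n] }  — shift
  I8: { [A → b . y y] }  — shift
  I9: { [A → b y . y] }  — shift
  I10: { [A → b y y .] }  — reduce
  I11: { [A → y A n .] }  — reduce
  I12: { [S → b A .] }  — reduce
  I13: { [A → . (], [A → . b y y], [A → . y A n], [A → b y . y], [A → y . A n] }  — shift
  I14: { [A → . (], [A → . b y y], [A → . y A n], [A → b y y .], [A → y . A n] }  — shift, reduce
  I15: { [S → A a .] }  — reduce
  I16: { [S → ( ( .] }  — reduce

I0 contains reduce item [S → .] and shift items [A → . (], [A → . b y y], [A → . y A n], [S → . ( (], [S → . b A] — shift-reduce conflict.
I1 contains reduce item [A → ( .] and shift item [S → ( . (] — shift-reduce conflict.
I14 contains reduce item [A → b y y .] and shift items [A → . (], [A → . b y y], [A → . y A n] — shift-reduce conflict.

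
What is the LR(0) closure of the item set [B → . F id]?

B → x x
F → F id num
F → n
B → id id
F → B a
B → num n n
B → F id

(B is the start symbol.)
Start with: [B → . F id]
  [B → . F id] has the dot before F: add [F → . F id num], [F → . n], [F → . B a]
  [F → . B a] has the dot before B: add [B → . x x], [B → . id id], [B → . num n n]
No further items can be added.

CLOSURE = { [B → . F id], [B → . id id], [B → . num n n], [B → . x x], [F → . B a], [F → . F id num], [F → . n] }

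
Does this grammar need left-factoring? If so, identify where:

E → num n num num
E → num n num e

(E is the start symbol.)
Left-factoring is needed when two productions for the same non-terminal
share a common prefix on the right-hand side.

Productions for E:
  E → num n num num
  E → num n num e

Found common prefix 'num n num' in productions for E

Answer: Yes, E has productions with common prefix 'num n num'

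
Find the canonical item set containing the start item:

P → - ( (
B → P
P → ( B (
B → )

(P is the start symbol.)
First, augment the grammar with P' → P
I₀ = CLOSURE({ [P' → . P] }):
  [P' → . P] has the dot before P: add [P → . - ( (], [P → . ( B (]
No further items can be added.

I₀ = { [P → . ( B (], [P → . - ( (], [P' → . P] }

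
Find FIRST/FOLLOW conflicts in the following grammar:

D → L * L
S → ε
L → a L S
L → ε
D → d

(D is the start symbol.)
No FIRST/FOLLOW conflicts.

A FIRST/FOLLOW conflict occurs when a non-terminal N has a nullable alternative N → β (β ⇒* ε) and another alternative N → α with FIRST(α) ∩ FOLLOW(N) ≠ ∅: on such a lookahead the parser cannot decide between expanding α and letting N vanish via β.

Nullable non-terminals: L, S.

L: nullable alternative(s) L → ε; FOLLOW(L) = { $, '*' }
  L → a L S: FIRST \ {ε} = { 'a' } — disjoint from FOLLOW(L)
  L → ε: FIRST \ {ε} = { } — this is the only nullable alternative, skip
S has a nullable alternative but only one production, so nothing to check.

D has no nullable alternative, so no FIRST/FOLLOW check is needed there.

No FIRST/FOLLOW conflicts found.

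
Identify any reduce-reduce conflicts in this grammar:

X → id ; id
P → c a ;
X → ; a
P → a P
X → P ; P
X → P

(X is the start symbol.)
Augment with X' → X and build the canonical LR(0) collection (I0 = CLOSURE({[X' → . X]}), then GOTO on every symbol after a dot until no new states appear). It has 15 states:
  I0: { [P → . a P], [P → . c a ;], [X → . ; a], [X → . P ; P], [X → . P], [X → . id ; id], [X' → . X] }  — shift
  I1: { [X → ; . a] }  — shift
  I2: { [X → P . ; P], [X → P .] }  — shift, reduce
  I3: { [X' → X .] }  — accept
  I4: { [P → . a P], [P → . c a ;], [P → a . P] }  — shift
  I5: { [P → c . a ;] }  — shift
  I6: { [X → id . ; id] }  — shift
  I7: { [X → id ; . id] }  — shift
  I8: { [X → id ; id .] }  — reduce
  I9: { [P → c a . ;] }  — shift
  I10: { [P → c a ; .] }  — reduce
  I11: { [P → a P .] }  — reduce
  I12: { [P → . a P], [P → . c a ;], [X → P ; . P] }  — shift
  I13: { [X → P ; P .] }  — reduce
  I14: { [X → ; a .] }  — reduce

No state contains more than one complete item.

Answer: No reduce-reduce conflicts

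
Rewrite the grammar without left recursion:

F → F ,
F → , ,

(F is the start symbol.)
F is directly left-recursive. The standard transformation for
  A → A α₁ | ... | A α_m | β₁ | ... | β_n
is
  A  → β₁ A' | ... | β_n A'
  A' → α₁ A' | ... | α_m A' | ε

F → , , becomes F → , , F'
F → F , becomes F' → , F'
Add F' → ε

Resulting grammar:
F → , , F'
F' → , F'
F' → ε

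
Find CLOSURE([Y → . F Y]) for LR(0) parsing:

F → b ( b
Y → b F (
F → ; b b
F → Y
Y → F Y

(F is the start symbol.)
To compute CLOSURE, for each item [A → α.Bβ] where B is a non-terminal, add [B → .γ] for all productions B → γ; repeat for the newly added items until nothing changes.

Start with: [Y → . F Y]
  [Y → . F Y] has the dot before F: add [F → . b ( b], [F → . ; b b], [F → . Y]
  [F → . Y] has the dot before Y: add [Y → . b F (]
No further items can be added.

CLOSURE = { [F → . ; b b], [F → . Y], [F → . b ( b], [Y → . F Y], [Y → . b F (] }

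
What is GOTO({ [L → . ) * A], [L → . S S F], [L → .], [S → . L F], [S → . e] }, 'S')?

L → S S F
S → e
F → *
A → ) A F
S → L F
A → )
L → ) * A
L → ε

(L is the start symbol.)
{ [L → . ) * A], [L → . S S F], [L → .], [L → S . S F], [S → . L F], [S → . e] }

GOTO(I, 'S') = CLOSURE({ [A → αX.β] : [A → α.Xβ] ∈ I, X = 'S' })

Items with dot before 'S', with the dot advanced:
  [L → . S S F] → [L → S . S F]
Closure of the advanced items:
  [L → S . S F] has the dot before S: add [S → . e], [S → . L F]
  [S → . L F] has the dot before L: add [L → . S S F], [L → . ) * A], [L → .]

GOTO = { [L → . ) * A], [L → . S S F], [L → .], [L → S . S F], [S → . L F], [S → . e] }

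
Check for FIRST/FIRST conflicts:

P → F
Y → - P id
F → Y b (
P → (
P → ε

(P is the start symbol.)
A FIRST/FIRST conflict occurs when two productions N → α and N → β for the same non-terminal have FIRST(α) ∩ FIRST(β) ≠ ∅ (with ε ∈ FIRST of a nullable right-hand side, so two nullable alternatives also conflict).

FIRST sets of the non-terminals at (or reachable through a nullable prefix from) the front of some alternative:
  FIRST(F) = { '-' }

Productions for P:
  P → F: FIRST = { '-' }
  P → (: FIRST = { '(' }
  P → ε: FIRST = { ε }
Y, F have only one production, so no FIRST/FIRST conflict is possible there.

All alternatives of each non-terminal have pairwise disjoint FIRST sets.

Answer: No FIRST/FIRST conflicts.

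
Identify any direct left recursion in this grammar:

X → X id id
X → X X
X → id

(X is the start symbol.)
Direct left recursion occurs when N → N α for some non-terminal N (the right-hand side begins with the left-hand side itself).

X → X id id: LEFT RECURSIVE (starts with X)
X → X X: LEFT RECURSIVE (starts with X)
X → id: starts with id

The grammar has direct left recursion on: X.

Answer: Yes, X is left-recursive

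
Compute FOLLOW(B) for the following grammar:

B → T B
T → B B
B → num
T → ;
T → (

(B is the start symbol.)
To compute FOLLOW(B), find every occurrence of B on a right-hand side N → α B β: add FIRST(β) \ {ε}, and if β is empty or nullable also add FOLLOW(N). Iterate to a fixed point.

B is the start symbol, so $ ∈ FOLLOW(B).
In B → T B: B is at the end; this adds FOLLOW(B) to itself — nothing new
In T → B B: B is followed by B, add FIRST(B) \ {ε} = { '(', ';', 'num' }
In T → B B: B is at the end, add FOLLOW(T)

The FOLLOW sets referred to above (computed the same way, to a fixed point):
  FOLLOW(T) = { '(', ';', 'num' }

Taking the union: FOLLOW(B) = { $, '(', ';', 'num' }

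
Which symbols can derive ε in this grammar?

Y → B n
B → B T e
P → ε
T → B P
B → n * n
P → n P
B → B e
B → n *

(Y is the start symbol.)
{ 'P' }

A non-terminal is nullable if it can derive ε (the empty string): either it has an ε-production, or it has a production whose right-hand side consists entirely of nullable non-terminals.

ε-productions: P → ε
So P is immediately nullable.
No further non-terminal can be added: every production for the remaining non-terminals contains a terminal or a non-nullable non-terminal.
Nullable = { 'P' }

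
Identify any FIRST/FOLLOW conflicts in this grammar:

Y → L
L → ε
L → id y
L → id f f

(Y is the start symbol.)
No FIRST/FOLLOW conflicts.

Nullable non-terminals: L, Y.

L: nullable alternative(s) L → ε; FOLLOW(L) = { $ }
  L → ε: FIRST \ {ε} = { } — this is the only nullable alternative, skip
  L → id y: FIRST \ {ε} = { 'id' } — disjoint from FOLLOW(L)
  L → id f f: FIRST \ {ε} = { 'id' } — disjoint from FOLLOW(L)
Y has a nullable alternative but only one production, so nothing to check.

No FIRST/FOLLOW conflicts found.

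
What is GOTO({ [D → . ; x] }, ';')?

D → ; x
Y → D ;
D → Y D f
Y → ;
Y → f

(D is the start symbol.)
{ [D → ; . x] }

GOTO(I, ';') = CLOSURE({ [A → αX.β] : [A → α.Xβ] ∈ I, X = ';' })

Items with dot before ';', with the dot advanced:
  [D → . ; x] → [D → ; . x]
Closure adds nothing (no advanced item has the dot before a non-terminal).

GOTO = { [D → ; . x] }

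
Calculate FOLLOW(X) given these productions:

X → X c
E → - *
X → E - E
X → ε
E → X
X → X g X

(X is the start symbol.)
{ $, '-', 'c', 'g' }

X is the start symbol, so $ ∈ FOLLOW(X).
In X → X c: X is followed by c, add FIRST(c) \ {ε} = { 'c' }
In E → X: X is at the end, add FOLLOW(E)
In X → X g X: X is followed by g X, add FIRST(g X) \ {ε} = { 'g' }
In X → X g X: X is at the end; this adds FOLLOW(X) to itself — nothing new

The FOLLOW sets referred to above (computed the same way, to a fixed point):
  FOLLOW(E) = { $, '-', 'c', 'g' }

Taking the union: FOLLOW(X) = { $, '-', 'c', 'g' }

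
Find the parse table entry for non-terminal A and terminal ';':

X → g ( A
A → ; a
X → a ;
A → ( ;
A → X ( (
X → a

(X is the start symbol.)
To find M[A, ';'], we find productions for A where ';' is in the predict set (PREDICT(N → α) = (FIRST(α) \ {ε}) ∪ (FOLLOW(N) if α ⇒* ε)).

Relevant sets:
  FIRST(X) = { 'a', 'g' }

A → ; a: PREDICT = { ';' }
  ';' is in predict set, so this production goes in M[A, ';']
A → ( ;: PREDICT = { '(' }
A → X ( (: PREDICT = { 'a', 'g' }

M[A, ';'] = A → ; a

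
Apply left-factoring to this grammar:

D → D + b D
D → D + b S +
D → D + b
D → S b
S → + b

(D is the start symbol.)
Left-factoring transforms A → αβ₁ | αβ₂ into A → αA' and A' → β₁ | β₂
(α is the longest common prefix among the alternatives). Repeat until
no nonterminal has two alternatives with a common prefix.

Round 1: D has alternatives sharing prefix 'D + b'. Introduce D': D → D + b D'
  Add: D' → D
  Add: D' → S +
  Add: D' → ε

No remaining common prefixes — done.

Resulting grammar:
D → D + b D'
D' → D
D' → S +
D' → ε
D → S b
S → + b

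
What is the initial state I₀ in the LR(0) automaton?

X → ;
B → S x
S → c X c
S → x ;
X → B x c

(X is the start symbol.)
First, augment the grammar with X' → X
I₀ = CLOSURE({ [X' → . X] }):
  [X' → . X] has the dot before X: add [X → . ;], [X → . B x c]
  [X → . B x c] has the dot before B: add [B → . S x]
  [B → . S x] has the dot before S: add [S → . c X c], [S → . x ;]
No further items can be added.

I₀ = { [B → . S x], [S → . c X c], [S → . x ;], [X → . ;], [X → . B x c], [X' → . X] }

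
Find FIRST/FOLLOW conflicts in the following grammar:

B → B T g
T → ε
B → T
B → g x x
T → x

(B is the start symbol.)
A FIRST/FOLLOW conflict occurs when a non-terminal N has a nullable alternative N → β (β ⇒* ε) and another alternative N → α with FIRST(α) ∩ FOLLOW(N) ≠ ∅: on such a lookahead the parser cannot decide between expanding α and letting N vanish via β.

Nullable non-terminals: B, T.
FIRST sets used below: FIRST(B) = { 'g', 'x', ε }, FIRST(T) = { 'x', ε }

B: nullable alternative(s) B → T; FOLLOW(B) = { $, 'g', 'x' }
  B → B T g: FIRST \ {ε} = { 'g', 'x' } — overlaps FOLLOW(B) on { 'g', 'x' }: CONFLICT
  B → T: FIRST \ {ε} = { 'x' } — this is the only nullable alternative, skip
  B → g x x: FIRST \ {ε} = { 'g' } — overlaps FOLLOW(B) on { 'g' }: CONFLICT

T: nullable alternative(s) T → ε; FOLLOW(T) = { $, 'g', 'x' }
  T → ε: FIRST \ {ε} = { } — this is the only nullable alternative, skip
  T → x: FIRST \ {ε} = { 'x' } — overlaps FOLLOW(T) on { 'x' }: CONFLICT

So the grammar has 3 FIRST/FOLLOW conflicts (marked CONFLICT above).

Answer: Yes. B → B T g with FOLLOW(B) on { 'g', 'x' }; B → g x x with FOLLOW(B) on { 'g' }; T → x with FOLLOW(T) on { 'x' }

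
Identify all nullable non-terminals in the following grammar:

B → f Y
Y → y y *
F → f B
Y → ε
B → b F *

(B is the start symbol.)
{ 'Y' }

ε-productions: Y → ε
So Y is immediately nullable.
No further non-terminal can be added: every production for the remaining non-terminals contains a terminal or a non-nullable non-terminal.
Nullable = { 'Y' }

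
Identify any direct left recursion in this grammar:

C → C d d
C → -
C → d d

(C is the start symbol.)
Yes, C is left-recursive

C → C d d: LEFT RECURSIVE (starts with C)
C → -: starts with '-'
C → d d: starts with d

The grammar has direct left recursion on: C.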